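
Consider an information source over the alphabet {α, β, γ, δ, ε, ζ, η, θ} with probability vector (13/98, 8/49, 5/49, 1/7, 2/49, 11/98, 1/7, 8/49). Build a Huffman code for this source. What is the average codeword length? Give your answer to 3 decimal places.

2.980 bits/symbol

Repeatedly combine the two least-probable nodes; the expected code length is the sum of the merged weights.
merge 2/49 + 5/49 → 1/7
merge 11/98 + 13/98 → 12/49
merge 1/7 + 1/7 → 2/7
merge 1/7 + 8/49 → 15/49
merge 8/49 + 12/49 → 20/49
merge 2/7 + 15/49 → 29/49
merge 20/49 + 29/49 → 1
L = 1/7 + 12/49 + 2/7 + 15/49 + 20/49 + 29/49 + 1 = 146/49 ≈ 2.980 bits/symbol.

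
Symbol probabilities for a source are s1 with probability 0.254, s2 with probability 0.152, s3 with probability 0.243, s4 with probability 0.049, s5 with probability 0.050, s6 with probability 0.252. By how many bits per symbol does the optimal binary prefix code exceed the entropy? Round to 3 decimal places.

Entropy H = −Σ p log₂ p ≈ 2.3417 bits.
Huffman merges: 49/1000+1/20→99/1000; 99/1000+19/125→251/1000; 243/1000+251/1000→247/500; 63/250+127/500→253/500; 247/500+253/500→1. L = 47/20 ≈ 2.3500.
L − H = 2.3500 − 2.3417 = 0.008 bits.

0.008 bits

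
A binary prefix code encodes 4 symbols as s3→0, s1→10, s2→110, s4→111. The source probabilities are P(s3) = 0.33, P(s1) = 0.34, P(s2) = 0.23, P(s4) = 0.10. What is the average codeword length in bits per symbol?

2 bits/symbol

L̄ = Σ pᵢ·ℓᵢ = 0.33·1 + 0.34·2 + 0.23·3 + 0.10·3 = 2 bits/symbol.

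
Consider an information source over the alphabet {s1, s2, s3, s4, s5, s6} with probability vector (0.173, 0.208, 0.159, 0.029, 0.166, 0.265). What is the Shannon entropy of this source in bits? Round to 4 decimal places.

2.4168 bits

H = −Σ pᵢ log₂ pᵢ.
−0.173·log₂(0.173) = 0.4379
−0.208·log₂(0.208) = 0.4712
−0.159·log₂(0.159) = 0.4218
−0.029·log₂(0.029) = 0.1481
−0.166·log₂(0.166) = 0.4301
−0.265·log₂(0.265) = 0.5077
Sum ≈ 2.4168 → 2.4168 bits.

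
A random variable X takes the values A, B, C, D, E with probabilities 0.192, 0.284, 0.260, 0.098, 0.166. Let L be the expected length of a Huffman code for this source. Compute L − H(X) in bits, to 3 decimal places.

0.027 bits

Entropy H = −Σ p log₂ p ≈ 2.2366 bits.
Huffman merges: 49/500+83/500→33/125; 24/125+13/50→113/250; 33/125+71/250→137/250; 113/250+137/250→1. L = 283/125 ≈ 2.2640.
L − H = 2.2640 − 2.2366 = 0.027 bits.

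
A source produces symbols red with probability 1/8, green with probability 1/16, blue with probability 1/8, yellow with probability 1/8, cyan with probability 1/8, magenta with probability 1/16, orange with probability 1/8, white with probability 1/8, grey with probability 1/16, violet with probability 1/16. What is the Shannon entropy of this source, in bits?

Each probability is a power of 1/2, so log₂(1/p) is an integer.
H = Σ p·log₂(1/p) = 1/8·3 + 1/16·4 + 1/8·3 + 1/8·3 + 1/8·3 + 1/16·4 + 1/8·3 + 1/8·3 + 1/16·4 + 1/16·4 = 3.25 bits.

3.25 bits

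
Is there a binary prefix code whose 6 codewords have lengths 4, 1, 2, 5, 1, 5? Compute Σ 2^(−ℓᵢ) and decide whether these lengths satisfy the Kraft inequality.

1.375; no

With common denominator 2^5 = 32: Σ 2^(−ℓᵢ) = 2/32 + 16/32 + 8/32 + 1/32 + 16/32 + 1/32 = 44/32 = 1.375.
Kraft's inequality requires Σ ≤ 1; here Σ = 1.375 > 1, so no such prefix code exists.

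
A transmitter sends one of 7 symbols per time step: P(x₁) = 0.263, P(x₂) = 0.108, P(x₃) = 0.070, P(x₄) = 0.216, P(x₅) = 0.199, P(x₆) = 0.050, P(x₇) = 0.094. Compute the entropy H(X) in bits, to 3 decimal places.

2.600 bits

H = −Σ pᵢ log₂ pᵢ.
−0.263·log₂(0.263) = 0.5068
−0.108·log₂(0.108) = 0.3468
−0.070·log₂(0.070) = 0.2686
−0.216·log₂(0.216) = 0.4776
−0.199·log₂(0.199) = 0.4635
−0.050·log₂(0.050) = 0.2161
−0.094·log₂(0.094) = 0.3207
Sum ≈ 2.5999 → 2.600 bits.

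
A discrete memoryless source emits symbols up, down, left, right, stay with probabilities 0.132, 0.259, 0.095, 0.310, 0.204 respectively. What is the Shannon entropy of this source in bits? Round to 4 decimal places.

H = −Σ pᵢ log₂ pᵢ.
−0.132·log₂(0.132) = 0.3856
−0.259·log₂(0.259) = 0.5048
−0.095·log₂(0.095) = 0.3226
−0.310·log₂(0.310) = 0.5238
−0.204·log₂(0.204) = 0.4678
Sum ≈ 2.2047 → 2.2047 bits.

2.2047 bits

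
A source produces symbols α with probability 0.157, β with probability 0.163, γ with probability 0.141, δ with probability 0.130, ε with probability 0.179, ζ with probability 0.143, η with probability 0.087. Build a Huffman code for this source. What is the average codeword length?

Repeatedly combine the two least-probable nodes; the expected code length is the sum of the merged weights.
merge 87/1000 + 13/100 → 217/1000
merge 141/1000 + 143/1000 → 71/250
merge 157/1000 + 163/1000 → 8/25
merge 179/1000 + 217/1000 → 99/250
merge 71/250 + 8/25 → 151/250
merge 99/250 + 151/250 → 1
L = 217/1000 + 71/250 + 8/25 + 99/250 + 151/250 + 1 = 2821/1000 = 2.821 bits/symbol.

2.821 bits/symbol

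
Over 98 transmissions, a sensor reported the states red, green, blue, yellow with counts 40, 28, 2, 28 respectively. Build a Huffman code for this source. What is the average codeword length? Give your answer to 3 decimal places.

1.898 bits/symbol

Probabilities are the counts divided by 98.
Repeatedly combine the two least-probable nodes; the expected code length is the sum of the merged weights.
merge 1/49 + 2/7 → 15/49
merge 2/7 + 15/49 → 29/49
merge 20/49 + 29/49 → 1
L = 15/49 + 29/49 + 1 = 93/49 ≈ 1.898 bits/symbol.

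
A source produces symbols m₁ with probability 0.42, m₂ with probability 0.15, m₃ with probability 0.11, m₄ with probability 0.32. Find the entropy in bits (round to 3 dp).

H = −Σ pᵢ log₂ pᵢ.
−0.42·log₂(0.42) = 0.5256
−0.15·log₂(0.15) = 0.4105
−0.11·log₂(0.11) = 0.3503
−0.32·log₂(0.32) = 0.5260
Sum ≈ 1.8125 → 1.813 bits.

1.813 bits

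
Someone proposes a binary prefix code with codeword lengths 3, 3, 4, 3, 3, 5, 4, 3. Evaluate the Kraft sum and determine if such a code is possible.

With common denominator 2^5 = 32: Σ 2^(−ℓᵢ) = 4/32 + 4/32 + 2/32 + 4/32 + 4/32 + 1/32 + 2/32 + 4/32 = 25/32 = 0.78125.
Kraft's inequality requires Σ ≤ 1; here Σ = 0.78125 ≤ 1, so such a prefix code exists.

0.78125; yes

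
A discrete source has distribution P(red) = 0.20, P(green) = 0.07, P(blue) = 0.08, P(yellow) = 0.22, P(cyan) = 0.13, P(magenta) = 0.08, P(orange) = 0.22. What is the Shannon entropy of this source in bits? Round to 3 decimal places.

H = −Σ pᵢ log₂ pᵢ.
−0.20·log₂(0.20) = 0.4644
−0.07·log₂(0.07) = 0.2686
−0.08·log₂(0.08) = 0.2915
−0.22·log₂(0.22) = 0.4806
−0.13·log₂(0.13) = 0.3826
−0.08·log₂(0.08) = 0.2915
−0.22·log₂(0.22) = 0.4806
Sum ≈ 2.6597 → 2.660 bits.

2.660 bits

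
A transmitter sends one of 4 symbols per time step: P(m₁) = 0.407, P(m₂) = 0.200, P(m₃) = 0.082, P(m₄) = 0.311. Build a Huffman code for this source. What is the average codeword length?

Repeatedly combine the two least-probable nodes; the expected code length is the sum of the merged weights.
merge 41/500 + 1/5 → 141/500
merge 141/500 + 311/1000 → 593/1000
merge 407/1000 + 593/1000 → 1
L = 141/500 + 593/1000 + 1 = 15/8 = 1.875 bits/symbol.

1.875 bits/symbol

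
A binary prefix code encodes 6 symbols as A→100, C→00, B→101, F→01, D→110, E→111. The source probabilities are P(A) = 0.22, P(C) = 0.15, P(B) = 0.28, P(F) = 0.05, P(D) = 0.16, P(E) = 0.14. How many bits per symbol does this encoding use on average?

L̄ = Σ pᵢ·ℓᵢ = 0.22·3 + 0.15·2 + 0.28·3 + 0.05·2 + 0.16·3 + 0.14·3 = 2.8 bits/symbol.

2.8 bits/symbol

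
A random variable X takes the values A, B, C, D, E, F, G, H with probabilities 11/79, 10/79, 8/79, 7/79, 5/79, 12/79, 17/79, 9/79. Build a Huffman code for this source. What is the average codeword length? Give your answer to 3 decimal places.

2.937 bits/symbol

Repeatedly combine the two least-probable nodes; the expected code length is the sum of the merged weights.
merge 5/79 + 7/79 → 12/79
merge 8/79 + 9/79 → 17/79
merge 10/79 + 11/79 → 21/79
merge 12/79 + 12/79 → 24/79
merge 17/79 + 17/79 → 34/79
merge 21/79 + 24/79 → 45/79
merge 34/79 + 45/79 → 1
L = 12/79 + 17/79 + 21/79 + 24/79 + 34/79 + 45/79 + 1 = 232/79 ≈ 2.937 bits/symbol.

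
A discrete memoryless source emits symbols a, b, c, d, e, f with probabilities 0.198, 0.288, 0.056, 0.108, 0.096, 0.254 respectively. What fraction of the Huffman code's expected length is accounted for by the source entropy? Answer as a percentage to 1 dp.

98.9%

Entropy H = −Σ p log₂ p ≈ 2.3862 bits.
Huffman merges: 7/125+12/125→19/125; 27/250+19/125→13/50; 99/500+127/500→113/250; 13/50+36/125→137/250; 113/250+137/250→1. L = 603/250 ≈ 2.4120.
Efficiency = H/L = 2.3862/2.4120 = 98.9%.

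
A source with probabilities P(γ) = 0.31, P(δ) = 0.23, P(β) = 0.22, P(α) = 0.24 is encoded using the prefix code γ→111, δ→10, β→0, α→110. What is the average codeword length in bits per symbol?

L̄ = Σ pᵢ·ℓᵢ = 0.31·3 + 0.23·2 + 0.22·1 + 0.24·3 = 2.33 bits/symbol.

2.33 bits/symbol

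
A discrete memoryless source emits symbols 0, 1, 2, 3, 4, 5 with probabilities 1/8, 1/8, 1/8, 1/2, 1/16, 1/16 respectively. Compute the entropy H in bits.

Each probability is a power of 1/2, so log₂(1/p) is an integer.
H = Σ p·log₂(1/p) = 1/8·3 + 1/8·3 + 1/8·3 + 1/2·1 + 1/16·4 + 1/16·4 = 2.125 bits.

2.125 bits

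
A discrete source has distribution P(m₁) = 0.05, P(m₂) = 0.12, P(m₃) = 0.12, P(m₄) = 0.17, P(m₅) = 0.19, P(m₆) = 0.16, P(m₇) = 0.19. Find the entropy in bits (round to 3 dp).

2.718 bits

H = −Σ pᵢ log₂ pᵢ.
−0.05·log₂(0.05) = 0.2161
−0.12·log₂(0.12) = 0.3671
−0.12·log₂(0.12) = 0.3671
−0.17·log₂(0.17) = 0.4346
−0.19·log₂(0.19) = 0.4552
−0.16·log₂(0.16) = 0.4230
−0.19·log₂(0.19) = 0.4552
Sum ≈ 2.7183 → 2.718 bits.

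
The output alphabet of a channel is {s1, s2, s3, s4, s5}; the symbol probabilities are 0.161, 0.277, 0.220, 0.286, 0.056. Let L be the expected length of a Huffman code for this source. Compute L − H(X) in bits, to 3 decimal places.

Entropy H = −Σ p log₂ p ≈ 2.1672 bits.
Huffman merges: 7/125+161/1000→217/1000; 217/1000+11/50→437/1000; 277/1000+143/500→563/1000; 437/1000+563/1000→1. L = 2217/1000 ≈ 2.2170.
L − H = 2.2170 − 2.1672 = 0.050 bits.

0.050 bits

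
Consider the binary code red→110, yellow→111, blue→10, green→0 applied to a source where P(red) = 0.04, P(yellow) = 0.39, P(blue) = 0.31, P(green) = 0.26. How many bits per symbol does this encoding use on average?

2.17 bits/symbol

L̄ = Σ pᵢ·ℓᵢ = 0.04·3 + 0.39·3 + 0.31·2 + 0.26·1 = 2.17 bits/symbol.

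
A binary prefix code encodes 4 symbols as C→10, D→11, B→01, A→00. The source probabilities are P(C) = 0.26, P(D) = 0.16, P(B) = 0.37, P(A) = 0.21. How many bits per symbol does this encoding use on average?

2 bits/symbol

L̄ = Σ pᵢ·ℓᵢ = 0.26·2 + 0.16·2 + 0.37·2 + 0.21·2 = 2 bits/symbol.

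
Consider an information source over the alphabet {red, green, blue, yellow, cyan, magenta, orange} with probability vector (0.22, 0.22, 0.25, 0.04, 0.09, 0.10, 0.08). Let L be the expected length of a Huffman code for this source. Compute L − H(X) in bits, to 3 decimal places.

Entropy H = −Σ p log₂ p ≈ 2.5833 bits.
Huffman merges: 1/25+2/25→3/25; 9/100+1/10→19/100; 3/25+19/100→31/100; 11/50+11/50→11/25; 1/4+31/100→14/25; 11/25+14/25→1. L = 131/50 ≈ 2.6200.
L − H = 2.6200 − 2.5833 = 0.037 bits.

0.037 bits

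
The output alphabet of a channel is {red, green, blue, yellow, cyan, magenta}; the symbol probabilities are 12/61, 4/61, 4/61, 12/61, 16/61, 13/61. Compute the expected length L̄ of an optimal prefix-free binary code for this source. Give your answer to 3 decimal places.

Repeatedly combine the two least-probable nodes; the expected code length is the sum of the merged weights.
merge 4/61 + 4/61 → 8/61
merge 8/61 + 12/61 → 20/61
merge 12/61 + 13/61 → 25/61
merge 16/61 + 20/61 → 36/61
merge 25/61 + 36/61 → 1
L = 8/61 + 20/61 + 25/61 + 36/61 + 1 = 150/61 ≈ 2.459 bits/symbol.

2.459 bits/symbol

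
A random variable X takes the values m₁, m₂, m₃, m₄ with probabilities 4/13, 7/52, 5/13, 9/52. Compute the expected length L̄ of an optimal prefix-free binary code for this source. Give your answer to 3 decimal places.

1.923 bits/symbol

Repeatedly combine the two least-probable nodes; the expected code length is the sum of the merged weights.
merge 7/52 + 9/52 → 4/13
merge 4/13 + 4/13 → 8/13
merge 5/13 + 8/13 → 1
L = 4/13 + 8/13 + 1 = 25/13 ≈ 1.923 bits/symbol.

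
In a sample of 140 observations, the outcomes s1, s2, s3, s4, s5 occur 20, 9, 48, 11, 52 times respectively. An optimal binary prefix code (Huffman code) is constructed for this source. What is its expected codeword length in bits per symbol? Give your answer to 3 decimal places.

Probabilities are the counts divided by 140.
Repeatedly combine the two least-probable nodes; the expected code length is the sum of the merged weights.
merge 9/140 + 11/140 → 1/7
merge 1/7 + 1/7 → 2/7
merge 2/7 + 12/35 → 22/35
merge 13/35 + 22/35 → 1
L = 1/7 + 2/7 + 22/35 + 1 = 72/35 ≈ 2.057 bits/symbol.

2.057 bits/symbol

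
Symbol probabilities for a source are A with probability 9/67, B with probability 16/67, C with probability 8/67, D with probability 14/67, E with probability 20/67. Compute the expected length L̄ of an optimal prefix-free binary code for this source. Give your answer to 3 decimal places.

2.254 bits/symbol

Repeatedly combine the two least-probable nodes; the expected code length is the sum of the merged weights.
merge 8/67 + 9/67 → 17/67
merge 14/67 + 16/67 → 30/67
merge 17/67 + 20/67 → 37/67
merge 30/67 + 37/67 → 1
L = 17/67 + 30/67 + 37/67 + 1 = 151/67 ≈ 2.254 bits/symbol.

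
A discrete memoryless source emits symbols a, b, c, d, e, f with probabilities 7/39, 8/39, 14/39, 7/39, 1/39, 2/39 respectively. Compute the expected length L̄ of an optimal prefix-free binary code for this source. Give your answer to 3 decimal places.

Repeatedly combine the two least-probable nodes; the expected code length is the sum of the merged weights.
merge 1/39 + 2/39 → 1/13
merge 1/13 + 7/39 → 10/39
merge 7/39 + 8/39 → 5/13
merge 10/39 + 14/39 → 8/13
merge 5/13 + 8/13 → 1
L = 1/13 + 10/39 + 5/13 + 8/13 + 1 = 7/3 ≈ 2.333 bits/symbol.

2.333 bits/symbol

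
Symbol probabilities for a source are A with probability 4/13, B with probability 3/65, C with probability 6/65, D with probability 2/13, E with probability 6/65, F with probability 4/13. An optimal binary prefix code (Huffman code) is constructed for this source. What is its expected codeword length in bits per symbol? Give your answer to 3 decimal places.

2.369 bits/symbol

Repeatedly combine the two least-probable nodes; the expected code length is the sum of the merged weights.
merge 3/65 + 6/65 → 9/65
merge 6/65 + 9/65 → 3/13
merge 2/13 + 3/13 → 5/13
merge 4/13 + 4/13 → 8/13
merge 5/13 + 8/13 → 1
L = 9/65 + 3/13 + 5/13 + 8/13 + 1 = 154/65 ≈ 2.369 bits/symbol.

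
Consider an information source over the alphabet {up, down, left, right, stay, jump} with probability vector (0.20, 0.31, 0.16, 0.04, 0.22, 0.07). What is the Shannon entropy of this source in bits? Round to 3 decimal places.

H = −Σ pᵢ log₂ pᵢ.
−0.20·log₂(0.20) = 0.4644
−0.31·log₂(0.31) = 0.5238
−0.16·log₂(0.16) = 0.4230
−0.04·log₂(0.04) = 0.1858
−0.22·log₂(0.22) = 0.4806
−0.07·log₂(0.07) = 0.2686
Sum ≈ 2.3461 → 2.346 bits.

2.346 bits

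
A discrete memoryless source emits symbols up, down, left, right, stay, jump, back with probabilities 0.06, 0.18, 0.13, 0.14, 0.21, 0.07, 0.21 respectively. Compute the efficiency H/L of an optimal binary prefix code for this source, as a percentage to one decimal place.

Entropy H = −Σ p log₂ p ≈ 2.6828 bits.
Huffman merges: 3/50+7/100→13/100; 13/100+13/100→13/50; 7/50+9/50→8/25; 21/100+21/100→21/50; 13/50+8/25→29/50; 21/50+29/50→1. L = 271/100 ≈ 2.7100.
Efficiency = H/L = 2.6828/2.7100 = 99.0%.

99.0%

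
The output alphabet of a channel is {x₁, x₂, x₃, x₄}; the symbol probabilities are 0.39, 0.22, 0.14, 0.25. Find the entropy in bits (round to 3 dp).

1.907 bits

H = −Σ pᵢ log₂ pᵢ.
−0.39·log₂(0.39) = 0.5298
−0.22·log₂(0.22) = 0.4806
−0.14·log₂(0.14) = 0.3971
−0.25·log₂(0.25) = 0.5000
Sum ≈ 1.9075 → 1.907 bits.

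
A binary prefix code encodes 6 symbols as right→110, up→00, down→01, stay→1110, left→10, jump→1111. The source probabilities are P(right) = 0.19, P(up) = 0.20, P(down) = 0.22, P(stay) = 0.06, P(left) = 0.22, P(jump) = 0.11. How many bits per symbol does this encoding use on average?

2.53 bits/symbol

L̄ = Σ pᵢ·ℓᵢ = 0.19·3 + 0.20·2 + 0.22·2 + 0.06·4 + 0.22·2 + 0.11·4 = 2.53 bits/symbol.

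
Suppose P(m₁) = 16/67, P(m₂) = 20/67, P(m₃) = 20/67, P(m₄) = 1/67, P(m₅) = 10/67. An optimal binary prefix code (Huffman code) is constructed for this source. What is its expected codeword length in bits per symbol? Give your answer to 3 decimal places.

2.164 bits/symbol

Repeatedly combine the two least-probable nodes; the expected code length is the sum of the merged weights.
merge 1/67 + 10/67 → 11/67
merge 11/67 + 16/67 → 27/67
merge 20/67 + 20/67 → 40/67
merge 27/67 + 40/67 → 1
L = 11/67 + 27/67 + 40/67 + 1 = 145/67 ≈ 2.164 bits/symbol.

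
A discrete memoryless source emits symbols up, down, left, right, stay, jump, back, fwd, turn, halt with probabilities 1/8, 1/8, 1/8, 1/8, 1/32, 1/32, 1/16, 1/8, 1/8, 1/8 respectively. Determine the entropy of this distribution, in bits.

3.1875 bits

Each probability is a power of 1/2, so log₂(1/p) is an integer.
H = Σ p·log₂(1/p) = 1/8·3 + 1/8·3 + 1/8·3 + 1/8·3 + 1/32·5 + 1/32·5 + 1/16·4 + 1/8·3 + 1/8·3 + 1/8·3 = 3.1875 bits.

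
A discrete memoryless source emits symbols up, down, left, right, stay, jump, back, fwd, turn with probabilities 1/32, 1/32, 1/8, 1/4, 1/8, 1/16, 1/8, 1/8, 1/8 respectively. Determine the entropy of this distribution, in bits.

2.9375 bits

Each probability is a power of 1/2, so log₂(1/p) is an integer.
H = Σ p·log₂(1/p) = 1/32·5 + 1/32·5 + 1/8·3 + 1/4·2 + 1/8·3 + 1/16·4 + 1/8·3 + 1/8·3 + 1/8·3 = 2.9375 bits.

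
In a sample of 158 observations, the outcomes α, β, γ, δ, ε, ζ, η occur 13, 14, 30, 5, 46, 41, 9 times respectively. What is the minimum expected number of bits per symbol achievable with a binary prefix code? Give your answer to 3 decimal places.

2.519 bits/symbol

Probabilities are the counts divided by 158.
Repeatedly combine the two least-probable nodes; the expected code length is the sum of the merged weights.
merge 5/158 + 9/158 → 7/79
merge 13/158 + 7/79 → 27/158
merge 7/79 + 27/158 → 41/158
merge 15/79 + 41/158 → 71/158
merge 41/158 + 23/79 → 87/158
merge 71/158 + 87/158 → 1
L = 7/79 + 27/158 + 41/158 + 71/158 + 87/158 + 1 = 199/79 ≈ 2.519 bits/symbol.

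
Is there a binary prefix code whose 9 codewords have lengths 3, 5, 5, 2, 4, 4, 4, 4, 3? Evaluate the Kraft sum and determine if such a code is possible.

0.8125; yes

With common denominator 2^5 = 32: Σ 2^(−ℓᵢ) = 4/32 + 1/32 + 1/32 + 8/32 + 2/32 + 2/32 + 2/32 + 2/32 + 4/32 = 26/32 = 0.8125.
Kraft's inequality requires Σ ≤ 1; here Σ = 0.8125 ≤ 1, so such a prefix code exists.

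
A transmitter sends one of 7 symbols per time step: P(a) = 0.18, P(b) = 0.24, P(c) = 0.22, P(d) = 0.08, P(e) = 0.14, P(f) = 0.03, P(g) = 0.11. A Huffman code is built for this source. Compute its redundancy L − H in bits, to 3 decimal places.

Entropy H = −Σ p log₂ p ≈ 2.6107 bits.
Huffman merges: 3/100+2/25→11/100; 11/100+11/100→11/50; 7/50+9/50→8/25; 11/50+11/50→11/25; 6/25+8/25→14/25; 11/25+14/25→1. L = 53/20 ≈ 2.6500.
L − H = 2.6500 − 2.6107 = 0.039 bits.

0.039 bits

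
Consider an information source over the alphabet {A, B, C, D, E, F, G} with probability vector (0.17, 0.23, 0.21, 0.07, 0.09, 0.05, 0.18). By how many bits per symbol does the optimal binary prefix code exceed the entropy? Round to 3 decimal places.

0.042 bits

Entropy H = −Σ p log₂ p ≈ 2.6377 bits.
Huffman merges: 1/20+7/100→3/25; 9/100+3/25→21/100; 17/100+9/50→7/20; 21/100+21/100→21/50; 23/100+7/20→29/50; 21/50+29/50→1. L = 67/25 ≈ 2.6800.
L − H = 2.6800 − 2.6377 = 0.042 bits.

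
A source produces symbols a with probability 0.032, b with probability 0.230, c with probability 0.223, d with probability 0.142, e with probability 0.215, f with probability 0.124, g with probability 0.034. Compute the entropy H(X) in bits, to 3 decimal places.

2.545 bits

H = −Σ pᵢ log₂ pᵢ.
−0.032·log₂(0.032) = 0.1589
−0.230·log₂(0.230) = 0.4877
−0.223·log₂(0.223) = 0.4828
−0.142·log₂(0.142) = 0.3999
−0.215·log₂(0.215) = 0.4768
−0.124·log₂(0.124) = 0.3734
−0.034·log₂(0.034) = 0.1659
Sum ≈ 2.5453 → 2.545 bits.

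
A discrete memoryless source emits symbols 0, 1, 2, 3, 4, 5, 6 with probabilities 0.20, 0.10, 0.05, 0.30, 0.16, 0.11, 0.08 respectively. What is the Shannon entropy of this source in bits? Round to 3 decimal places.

H = −Σ pᵢ log₂ pᵢ.
−0.20·log₂(0.20) = 0.4644
−0.10·log₂(0.10) = 0.3322
−0.05·log₂(0.05) = 0.2161
−0.30·log₂(0.30) = 0.5211
−0.16·log₂(0.16) = 0.4230
−0.11·log₂(0.11) = 0.3503
−0.08·log₂(0.08) = 0.2915
Sum ≈ 2.5986 → 2.599 bits.

2.599 bits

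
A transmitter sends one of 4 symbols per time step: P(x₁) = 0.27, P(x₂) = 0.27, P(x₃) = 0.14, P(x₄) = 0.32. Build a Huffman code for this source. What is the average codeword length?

2 bits/symbol

Repeatedly combine the two least-probable nodes; the expected code length is the sum of the merged weights.
merge 7/50 + 27/100 → 41/100
merge 27/100 + 8/25 → 59/100
merge 41/100 + 59/100 → 1
L = 41/100 + 59/100 + 1 = 2 bits/symbol.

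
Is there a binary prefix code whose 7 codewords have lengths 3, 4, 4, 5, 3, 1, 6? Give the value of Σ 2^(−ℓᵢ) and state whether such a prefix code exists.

0.921875; yes

With common denominator 2^6 = 64: Σ 2^(−ℓᵢ) = 8/64 + 4/64 + 4/64 + 2/64 + 8/64 + 32/64 + 1/64 = 59/64 = 0.921875.
Kraft's inequality requires Σ ≤ 1; here Σ = 0.921875 ≤ 1, so such a prefix code exists.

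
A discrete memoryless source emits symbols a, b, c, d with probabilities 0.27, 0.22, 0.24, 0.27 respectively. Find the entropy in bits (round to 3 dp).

H = −Σ pᵢ log₂ pᵢ.
−0.27·log₂(0.27) = 0.5100
−0.22·log₂(0.22) = 0.4806
−0.24·log₂(0.24) = 0.4941
−0.27·log₂(0.27) = 0.5100
Sum ≈ 1.9948 → 1.995 bits.

1.995 bits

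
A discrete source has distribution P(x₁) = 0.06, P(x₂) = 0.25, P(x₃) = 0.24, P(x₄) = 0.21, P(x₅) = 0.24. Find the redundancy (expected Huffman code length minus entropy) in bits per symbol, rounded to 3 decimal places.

0.065 bits

Entropy H = −Σ p log₂ p ≈ 2.2046 bits.
Huffman merges: 3/50+21/100→27/100; 6/25+6/25→12/25; 1/4+27/100→13/25; 12/25+13/25→1. L = 227/100 ≈ 2.2700.
L − H = 2.2700 − 2.2046 = 0.065 bits.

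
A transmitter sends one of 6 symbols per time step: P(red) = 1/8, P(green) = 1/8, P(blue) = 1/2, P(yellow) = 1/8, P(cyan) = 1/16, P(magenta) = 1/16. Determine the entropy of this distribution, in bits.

Each probability is a power of 1/2, so log₂(1/p) is an integer.
H = Σ p·log₂(1/p) = 1/8·3 + 1/8·3 + 1/2·1 + 1/8·3 + 1/16·4 + 1/16·4 = 2.125 bits.

2.125 bits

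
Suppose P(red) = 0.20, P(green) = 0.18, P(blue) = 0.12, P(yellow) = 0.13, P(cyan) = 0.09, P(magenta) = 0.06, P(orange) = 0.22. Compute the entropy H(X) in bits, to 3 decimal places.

H = −Σ pᵢ log₂ pᵢ.
−0.20·log₂(0.20) = 0.4644
−0.18·log₂(0.18) = 0.4453
−0.12·log₂(0.12) = 0.3671
−0.13·log₂(0.13) = 0.3826
−0.09·log₂(0.09) = 0.3127
−0.06·log₂(0.06) = 0.2435
−0.22·log₂(0.22) = 0.4806
Sum ≈ 2.6962 → 2.696 bits.

2.696 bits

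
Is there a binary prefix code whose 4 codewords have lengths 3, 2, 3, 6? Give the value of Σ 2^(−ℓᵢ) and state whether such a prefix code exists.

0.515625; yes

With common denominator 2^6 = 64: Σ 2^(−ℓᵢ) = 8/64 + 16/64 + 8/64 + 1/64 = 33/64 = 0.515625.
Kraft's inequality requires Σ ≤ 1; here Σ = 0.515625 ≤ 1, so such a prefix code exists.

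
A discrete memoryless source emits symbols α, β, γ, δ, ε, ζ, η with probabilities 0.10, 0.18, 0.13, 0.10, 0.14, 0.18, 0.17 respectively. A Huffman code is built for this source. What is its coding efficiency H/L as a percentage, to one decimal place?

98.2%

Entropy H = −Σ p log₂ p ≈ 2.7693 bits.
Huffman merges: 1/10+1/10→1/5; 13/100+7/50→27/100; 17/100+9/50→7/20; 9/50+1/5→19/50; 27/100+7/20→31/50; 19/50+31/50→1. L = 141/50 ≈ 2.8200.
Efficiency = H/L = 2.7693/2.8200 = 98.2%.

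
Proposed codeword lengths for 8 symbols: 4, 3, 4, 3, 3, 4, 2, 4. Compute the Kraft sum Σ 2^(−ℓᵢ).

With common denominator 2^4 = 16: Σ 2^(−ℓᵢ) = 1/16 + 2/16 + 1/16 + 2/16 + 2/16 + 1/16 + 4/16 + 1/16 = 14/16 = 0.875.

0.875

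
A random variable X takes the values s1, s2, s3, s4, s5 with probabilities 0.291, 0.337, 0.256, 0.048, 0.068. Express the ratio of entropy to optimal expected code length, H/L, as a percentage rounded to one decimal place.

Entropy H = −Σ p log₂ p ≈ 2.0243 bits.
Huffman merges: 6/125+17/250→29/250; 29/250+32/125→93/250; 291/1000+337/1000→157/250; 93/250+157/250→1. L = 529/250 ≈ 2.1160.
Efficiency = H/L = 2.0243/2.1160 = 95.7%.

95.7%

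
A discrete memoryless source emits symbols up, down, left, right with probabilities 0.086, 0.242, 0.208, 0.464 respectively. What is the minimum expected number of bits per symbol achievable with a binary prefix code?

Repeatedly combine the two least-probable nodes; the expected code length is the sum of the merged weights.
merge 43/500 + 26/125 → 147/500
merge 121/500 + 147/500 → 67/125
merge 58/125 + 67/125 → 1
L = 147/500 + 67/125 + 1 = 183/100 = 1.83 bits/symbol.

1.83 bits/symbol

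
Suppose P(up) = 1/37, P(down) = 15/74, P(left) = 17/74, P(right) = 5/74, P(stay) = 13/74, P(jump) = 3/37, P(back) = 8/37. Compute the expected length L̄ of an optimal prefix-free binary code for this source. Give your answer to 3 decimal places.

2.622 bits/symbol

Repeatedly combine the two least-probable nodes; the expected code length is the sum of the merged weights.
merge 1/37 + 5/74 → 7/74
merge 3/37 + 7/74 → 13/74
merge 13/74 + 13/74 → 13/37
merge 15/74 + 8/37 → 31/74
merge 17/74 + 13/37 → 43/74
merge 31/74 + 43/74 → 1
L = 7/74 + 13/74 + 13/37 + 31/74 + 43/74 + 1 = 97/37 ≈ 2.622 bits/symbol.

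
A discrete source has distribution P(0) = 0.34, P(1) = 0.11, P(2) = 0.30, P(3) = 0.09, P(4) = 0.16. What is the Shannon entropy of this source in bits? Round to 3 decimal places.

2.136 bits

H = −Σ pᵢ log₂ pᵢ.
−0.34·log₂(0.34) = 0.5292
−0.11·log₂(0.11) = 0.3503
−0.30·log₂(0.30) = 0.5211
−0.09·log₂(0.09) = 0.3127
−0.16·log₂(0.16) = 0.4230
Sum ≈ 2.1362 → 2.136 bits.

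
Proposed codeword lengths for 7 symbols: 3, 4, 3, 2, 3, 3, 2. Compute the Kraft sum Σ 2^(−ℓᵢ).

1.0625

With common denominator 2^4 = 16: Σ 2^(−ℓᵢ) = 2/16 + 1/16 + 2/16 + 4/16 + 2/16 + 2/16 + 4/16 = 17/16 = 1.0625.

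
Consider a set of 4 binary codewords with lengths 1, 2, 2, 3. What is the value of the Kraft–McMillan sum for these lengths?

1.125

With common denominator 2^3 = 8: Σ 2^(−ℓᵢ) = 4/8 + 2/8 + 2/8 + 1/8 = 9/8 = 1.125.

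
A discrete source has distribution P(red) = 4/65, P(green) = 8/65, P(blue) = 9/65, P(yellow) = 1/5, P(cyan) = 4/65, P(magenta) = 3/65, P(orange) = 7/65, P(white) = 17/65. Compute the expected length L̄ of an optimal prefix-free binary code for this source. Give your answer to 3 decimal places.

Repeatedly combine the two least-probable nodes; the expected code length is the sum of the merged weights.
merge 3/65 + 4/65 → 7/65
merge 4/65 + 7/65 → 11/65
merge 7/65 + 8/65 → 3/13
merge 9/65 + 11/65 → 4/13
merge 1/5 + 3/13 → 28/65
merge 17/65 + 4/13 → 37/65
merge 28/65 + 37/65 → 1
L = 7/65 + 11/65 + 3/13 + 4/13 + 28/65 + 37/65 + 1 = 183/65 ≈ 2.815 bits/symbol.

2.815 bits/symbol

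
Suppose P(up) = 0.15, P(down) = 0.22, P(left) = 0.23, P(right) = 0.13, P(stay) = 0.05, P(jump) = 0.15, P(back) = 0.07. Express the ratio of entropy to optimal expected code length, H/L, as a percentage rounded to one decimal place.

99.5%

Entropy H = −Σ p log₂ p ≈ 2.6566 bits.
Huffman merges: 1/20+7/100→3/25; 3/25+13/100→1/4; 3/20+3/20→3/10; 11/50+23/100→9/20; 1/4+3/10→11/20; 9/20+11/20→1. L = 267/100 ≈ 2.6700.
Efficiency = H/L = 2.6566/2.6700 = 99.5%.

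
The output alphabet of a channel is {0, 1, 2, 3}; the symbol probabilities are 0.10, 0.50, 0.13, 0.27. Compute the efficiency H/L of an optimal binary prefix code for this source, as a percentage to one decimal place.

Entropy H = −Σ p log₂ p ≈ 1.7249 bits.
Huffman merges: 1/10+13/100→23/100; 23/100+27/100→1/2; 1/2+1/2→1. L = 173/100 ≈ 1.7300.
Efficiency = H/L = 1.7249/1.7300 = 99.7%.

99.7%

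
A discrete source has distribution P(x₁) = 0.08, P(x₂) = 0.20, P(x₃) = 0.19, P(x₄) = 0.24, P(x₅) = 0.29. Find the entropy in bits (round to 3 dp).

H = −Σ pᵢ log₂ pᵢ.
−0.08·log₂(0.08) = 0.2915
−0.20·log₂(0.20) = 0.4644
−0.19·log₂(0.19) = 0.4552
−0.24·log₂(0.24) = 0.4941
−0.29·log₂(0.29) = 0.5179
Sum ≈ 2.2232 → 2.223 bits.

2.223 bits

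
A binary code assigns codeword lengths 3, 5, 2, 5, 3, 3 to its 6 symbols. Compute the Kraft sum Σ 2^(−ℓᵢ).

With common denominator 2^5 = 32: Σ 2^(−ℓᵢ) = 4/32 + 1/32 + 8/32 + 1/32 + 4/32 + 4/32 = 22/32 = 0.6875.

0.6875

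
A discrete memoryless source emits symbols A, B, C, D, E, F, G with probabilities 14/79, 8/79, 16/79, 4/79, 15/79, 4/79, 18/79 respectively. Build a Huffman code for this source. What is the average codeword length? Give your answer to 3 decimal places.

2.671 bits/symbol

Repeatedly combine the two least-probable nodes; the expected code length is the sum of the merged weights.
merge 4/79 + 4/79 → 8/79
merge 8/79 + 8/79 → 16/79
merge 14/79 + 15/79 → 29/79
merge 16/79 + 16/79 → 32/79
merge 18/79 + 29/79 → 47/79
merge 32/79 + 47/79 → 1
L = 8/79 + 16/79 + 29/79 + 32/79 + 47/79 + 1 = 211/79 ≈ 2.671 bits/symbol.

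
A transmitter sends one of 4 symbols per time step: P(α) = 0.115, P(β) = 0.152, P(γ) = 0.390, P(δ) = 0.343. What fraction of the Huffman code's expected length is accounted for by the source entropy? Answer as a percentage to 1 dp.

Entropy H = −Σ p log₂ p ≈ 1.8312 bits.
Huffman merges: 23/200+19/125→267/1000; 267/1000+343/1000→61/100; 39/100+61/100→1. L = 1877/1000 ≈ 1.8770.
Efficiency = H/L = 1.8312/1.8770 = 97.6%.

97.6%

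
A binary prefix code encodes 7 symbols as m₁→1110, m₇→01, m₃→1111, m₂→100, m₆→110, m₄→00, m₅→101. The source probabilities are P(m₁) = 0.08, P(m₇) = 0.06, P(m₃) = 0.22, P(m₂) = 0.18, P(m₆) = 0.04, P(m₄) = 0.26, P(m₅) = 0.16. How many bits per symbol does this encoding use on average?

L̄ = Σ pᵢ·ℓᵢ = 0.08·4 + 0.06·2 + 0.22·4 + 0.18·3 + 0.04·3 + 0.26·2 + 0.16·3 = 2.98 bits/symbol.

2.98 bits/symbol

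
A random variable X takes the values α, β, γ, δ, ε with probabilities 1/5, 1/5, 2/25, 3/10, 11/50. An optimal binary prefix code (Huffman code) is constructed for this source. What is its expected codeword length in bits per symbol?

Repeatedly combine the two least-probable nodes; the expected code length is the sum of the merged weights.
merge 2/25 + 1/5 → 7/25
merge 1/5 + 11/50 → 21/50
merge 7/25 + 3/10 → 29/50
merge 21/50 + 29/50 → 1
L = 7/25 + 21/50 + 29/50 + 1 = 57/25 = 2.28 bits/symbol.

2.28 bits/symbol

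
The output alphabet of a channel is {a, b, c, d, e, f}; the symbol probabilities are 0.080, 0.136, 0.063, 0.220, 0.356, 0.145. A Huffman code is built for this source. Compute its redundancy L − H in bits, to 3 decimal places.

0.073 bits

Entropy H = −Σ p log₂ p ≈ 2.3492 bits.
Huffman merges: 63/1000+2/25→143/1000; 17/125+143/1000→279/1000; 29/200+11/50→73/200; 279/1000+89/250→127/200; 73/200+127/200→1. L = 1211/500 ≈ 2.4220.
L − H = 2.4220 − 2.3492 = 0.073 bits.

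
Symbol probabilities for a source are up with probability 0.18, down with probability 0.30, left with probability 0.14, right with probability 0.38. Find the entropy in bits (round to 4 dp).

H = −Σ pᵢ log₂ pᵢ.
−0.18·log₂(0.18) = 0.4453
−0.30·log₂(0.30) = 0.5211
−0.14·log₂(0.14) = 0.3971
−0.38·log₂(0.38) = 0.5305
Sum ≈ 1.8940 → 1.8940 bits.

1.8940 bits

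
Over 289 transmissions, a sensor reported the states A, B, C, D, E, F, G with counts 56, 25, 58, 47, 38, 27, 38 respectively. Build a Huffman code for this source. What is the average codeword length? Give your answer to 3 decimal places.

Probabilities are the counts divided by 289.
Repeatedly combine the two least-probable nodes; the expected code length is the sum of the merged weights.
merge 25/289 + 27/289 → 52/289
merge 38/289 + 38/289 → 76/289
merge 47/289 + 52/289 → 99/289
merge 56/289 + 58/289 → 114/289
merge 76/289 + 99/289 → 175/289
merge 114/289 + 175/289 → 1
L = 52/289 + 76/289 + 99/289 + 114/289 + 175/289 + 1 = 805/289 ≈ 2.785 bits/symbol.

2.785 bits/symbol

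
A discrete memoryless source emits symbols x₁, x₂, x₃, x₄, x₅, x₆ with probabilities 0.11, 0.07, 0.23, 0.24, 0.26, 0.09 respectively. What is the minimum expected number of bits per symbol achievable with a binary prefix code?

2.43 bits/symbol

Repeatedly combine the two least-probable nodes; the expected code length is the sum of the merged weights.
merge 7/100 + 9/100 → 4/25
merge 11/100 + 4/25 → 27/100
merge 23/100 + 6/25 → 47/100
merge 13/50 + 27/100 → 53/100
merge 47/100 + 53/100 → 1
L = 4/25 + 27/100 + 47/100 + 53/100 + 1 = 243/100 = 2.43 bits/symbol.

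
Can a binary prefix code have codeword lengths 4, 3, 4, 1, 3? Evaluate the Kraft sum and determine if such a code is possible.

With common denominator 2^4 = 16: Σ 2^(−ℓᵢ) = 1/16 + 2/16 + 1/16 + 8/16 + 2/16 = 14/16 = 0.875.
Kraft's inequality requires Σ ≤ 1; here Σ = 0.875 ≤ 1, so such a prefix code exists.

0.875; yes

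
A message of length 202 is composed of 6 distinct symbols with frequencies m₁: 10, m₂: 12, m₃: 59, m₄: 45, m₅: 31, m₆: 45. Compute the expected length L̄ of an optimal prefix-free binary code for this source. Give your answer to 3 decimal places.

2.371 bits/symbol

Probabilities are the counts divided by 202.
Repeatedly combine the two least-probable nodes; the expected code length is the sum of the merged weights.
merge 5/101 + 6/101 → 11/101
merge 11/101 + 31/202 → 53/202
merge 45/202 + 45/202 → 45/101
merge 53/202 + 59/202 → 56/101
merge 45/101 + 56/101 → 1
L = 11/101 + 53/202 + 45/101 + 56/101 + 1 = 479/202 ≈ 2.371 bits/symbol.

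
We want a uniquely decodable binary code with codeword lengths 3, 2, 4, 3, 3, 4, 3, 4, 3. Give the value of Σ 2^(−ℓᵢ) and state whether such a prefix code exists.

With common denominator 2^4 = 16: Σ 2^(−ℓᵢ) = 2/16 + 4/16 + 1/16 + 2/16 + 2/16 + 1/16 + 2/16 + 1/16 + 2/16 = 17/16 = 1.0625.
Kraft's inequality requires Σ ≤ 1; here Σ = 1.0625 > 1, so no such prefix code exists.

1.0625; no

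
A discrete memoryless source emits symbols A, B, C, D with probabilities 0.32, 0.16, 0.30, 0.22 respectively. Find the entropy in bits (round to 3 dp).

H = −Σ pᵢ log₂ pᵢ.
−0.32·log₂(0.32) = 0.5260
−0.16·log₂(0.16) = 0.4230
−0.30·log₂(0.30) = 0.5211
−0.22·log₂(0.22) = 0.4806
Sum ≈ 1.9507 → 1.951 bits.

1.951 bits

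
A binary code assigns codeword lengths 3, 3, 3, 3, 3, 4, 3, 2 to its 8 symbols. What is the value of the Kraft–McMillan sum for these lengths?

With common denominator 2^4 = 16: Σ 2^(−ℓᵢ) = 2/16 + 2/16 + 2/16 + 2/16 + 2/16 + 1/16 + 2/16 + 4/16 = 17/16 = 1.0625.

1.0625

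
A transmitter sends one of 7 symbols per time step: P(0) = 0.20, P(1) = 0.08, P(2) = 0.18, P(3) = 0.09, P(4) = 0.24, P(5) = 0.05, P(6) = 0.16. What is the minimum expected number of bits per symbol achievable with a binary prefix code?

2.69 bits/symbol

Repeatedly combine the two least-probable nodes; the expected code length is the sum of the merged weights.
merge 1/20 + 2/25 → 13/100
merge 9/100 + 13/100 → 11/50
merge 4/25 + 9/50 → 17/50
merge 1/5 + 11/50 → 21/50
merge 6/25 + 17/50 → 29/50
merge 21/50 + 29/50 → 1
L = 13/100 + 11/50 + 17/50 + 21/50 + 29/50 + 1 = 269/100 = 2.69 bits/symbol.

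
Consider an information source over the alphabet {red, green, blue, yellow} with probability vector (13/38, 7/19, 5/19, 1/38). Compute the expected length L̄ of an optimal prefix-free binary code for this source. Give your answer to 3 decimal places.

Repeatedly combine the two least-probable nodes; the expected code length is the sum of the merged weights.
merge 1/38 + 5/19 → 11/38
merge 11/38 + 13/38 → 12/19
merge 7/19 + 12/19 → 1
L = 11/38 + 12/19 + 1 = 73/38 ≈ 1.921 bits/symbol.

1.921 bits/symbol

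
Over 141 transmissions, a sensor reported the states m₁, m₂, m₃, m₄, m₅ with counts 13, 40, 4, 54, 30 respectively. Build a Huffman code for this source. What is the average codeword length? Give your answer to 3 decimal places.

2.071 bits/symbol

Probabilities are the counts divided by 141.
Repeatedly combine the two least-probable nodes; the expected code length is the sum of the merged weights.
merge 4/141 + 13/141 → 17/141
merge 17/141 + 10/47 → 1/3
merge 40/141 + 1/3 → 29/47
merge 18/47 + 29/47 → 1
L = 17/141 + 1/3 + 29/47 + 1 = 292/141 ≈ 2.071 bits/symbol.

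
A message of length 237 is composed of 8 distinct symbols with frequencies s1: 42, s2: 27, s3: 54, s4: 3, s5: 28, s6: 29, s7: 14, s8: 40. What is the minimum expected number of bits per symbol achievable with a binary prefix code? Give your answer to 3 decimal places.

Probabilities are the counts divided by 237.
Repeatedly combine the two least-probable nodes; the expected code length is the sum of the merged weights.
merge 1/79 + 14/237 → 17/237
merge 17/237 + 9/79 → 44/237
merge 28/237 + 29/237 → 19/79
merge 40/237 + 14/79 → 82/237
merge 44/237 + 18/79 → 98/237
merge 19/79 + 82/237 → 139/237
merge 98/237 + 139/237 → 1
L = 17/237 + 44/237 + 19/79 + 82/237 + 98/237 + 139/237 + 1 = 674/237 ≈ 2.844 bits/symbol.

2.844 bits/symbol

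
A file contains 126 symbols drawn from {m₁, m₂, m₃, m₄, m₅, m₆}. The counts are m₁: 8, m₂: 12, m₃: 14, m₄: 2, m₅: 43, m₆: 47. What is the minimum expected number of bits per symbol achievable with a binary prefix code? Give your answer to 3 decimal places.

2.167 bits/symbol

Probabilities are the counts divided by 126.
Repeatedly combine the two least-probable nodes; the expected code length is the sum of the merged weights.
merge 1/63 + 4/63 → 5/63
merge 5/63 + 2/21 → 11/63
merge 1/9 + 11/63 → 2/7
merge 2/7 + 43/126 → 79/126
merge 47/126 + 79/126 → 1
L = 5/63 + 11/63 + 2/7 + 79/126 + 1 = 13/6 ≈ 2.167 bits/symbol.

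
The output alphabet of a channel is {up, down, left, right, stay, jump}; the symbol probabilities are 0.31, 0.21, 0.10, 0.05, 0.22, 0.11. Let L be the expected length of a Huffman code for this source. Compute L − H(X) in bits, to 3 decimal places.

Entropy H = −Σ p log₂ p ≈ 2.3758 bits.
Huffman merges: 1/20+1/10→3/20; 11/100+3/20→13/50; 21/100+11/50→43/100; 13/50+31/100→57/100; 43/100+57/100→1. L = 241/100 ≈ 2.4100.
L − H = 2.4100 − 2.3758 = 0.034 bits.

0.034 bits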